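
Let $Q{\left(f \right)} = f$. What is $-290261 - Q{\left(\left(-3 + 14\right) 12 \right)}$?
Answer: $-290393$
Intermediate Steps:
$-290261 - Q{\left(\left(-3 + 14\right) 12 \right)} = -290261 - \left(-3 + 14\right) 12 = -290261 - 11 \cdot 12 = -290261 - 132 = -290393$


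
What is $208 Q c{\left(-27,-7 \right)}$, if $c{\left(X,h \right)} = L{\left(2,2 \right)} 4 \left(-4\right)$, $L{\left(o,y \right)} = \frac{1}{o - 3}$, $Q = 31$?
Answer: $103168$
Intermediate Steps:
$L{\left(o,y \right)} = \frac{1}{-3 + o}$
$c{\left(X,h \right)} = 16$ ($c{\left(X,h \right)} = \frac{1}{-3 + 2} \cdot 4 \left(-4\right) = \frac{1}{-1} \cdot 4 \left(-4\right) = \left(-1\right) 4 \left(-4\right) = \left(-4\right) \left(-4\right) = 16$)
$208 Q c{\left(-27,-7 \right)} = 208 \cdot 31 \cdot 16 = 6448 \cdot 16 = 103168$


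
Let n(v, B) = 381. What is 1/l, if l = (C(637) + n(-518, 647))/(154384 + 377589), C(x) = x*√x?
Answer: -202681713/258329692 + 2372067607*√13/258329692 ≈ 32.323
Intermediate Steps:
C(x) = x^(3/2)
l = 381/531973 + 343*√13/40921 (l = (637^(3/2) + 381)/(154384 + 377589) = (4459*√13 + 381)/531973 = (381 + 4459*√13)*(1/531973) = 381/531973 + 343*√13/40921 ≈ 0.030938)
1/l = 1/(381/531973 + 343*√13/40921)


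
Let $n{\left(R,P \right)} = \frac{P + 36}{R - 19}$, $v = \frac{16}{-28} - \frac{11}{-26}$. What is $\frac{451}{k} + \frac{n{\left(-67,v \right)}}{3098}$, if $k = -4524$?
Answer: $- \frac{421124273}{4218620952} \approx -0.099825$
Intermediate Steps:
$v = - \frac{27}{182}$ ($v = 16 \left(- \frac{1}{28}\right) - - \frac{11}{26} = - \frac{4}{7} + \frac{11}{26} = - \frac{27}{182} \approx -0.14835$)
$n{\left(R,P \right)} = \frac{36 + P}{-19 + R}$
$\frac{451}{k} + \frac{n{\left(-67,v \right)}}{3098} = \frac{451}{-4524} + \frac{\frac{1}{-19 - 67} \left(36 - \frac{27}{182}\right)}{3098} = 451 \left(- \frac{1}{4524}\right) + \frac{1}{-86} \cdot \frac{6525}{182} \cdot \frac{1}{3098} = - \frac{451}{4524} + \left(- \frac{1}{86}\right) \frac{6525}{182} \cdot \frac{1}{3098} = - \frac{451}{4524} - \frac{6525}{48489896} = - \frac{421124273}{4218620952}$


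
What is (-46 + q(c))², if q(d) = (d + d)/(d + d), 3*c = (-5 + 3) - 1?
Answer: 2025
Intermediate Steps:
c = -1 (c = ((-5 + 3) - 1)/3 = (-2 - 1)/3 = (⅓)*(-3) = -1)
q(d) = 1 (q(d) = (2*d)/((2*d)) = (2*d)*(1/(2*d)) = 1)
(-46 + q(c))² = (-46 + 1)² = (-45)² = 2025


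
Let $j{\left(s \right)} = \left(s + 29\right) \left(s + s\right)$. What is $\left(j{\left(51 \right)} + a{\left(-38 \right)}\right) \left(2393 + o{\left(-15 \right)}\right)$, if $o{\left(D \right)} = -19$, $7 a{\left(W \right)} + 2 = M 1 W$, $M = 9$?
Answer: $\frac{134786224}{7} \approx 1.9255 \cdot 10^{7}$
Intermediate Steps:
$a{\left(W \right)} = - \frac{2}{7} + \frac{9 W}{7}$ ($a{\left(W \right)} = - \frac{2}{7} + \frac{9 \cdot 1 W}{7} = - \frac{2}{7} + \frac{9 W}{7}$)
$j{\left(s \right)} = 2 s \left(29 + s\right)$ ($j{\left(s \right)} = \left(29 + s\right) 2 s = 2 s \left(29 + s\right)$)
$\left(j{\left(51 \right)} + a{\left(-38 \right)}\right) \left(2393 + o{\left(-15 \right)}\right) = \left(2 \cdot 51 \left(29 + 51\right) + \left(- \frac{2}{7} + \frac{9}{7} \left(-38\right)\right)\right) \left(2393 - 19\right) = \left(2 \cdot 51 \cdot 80 - \frac{344}{7}\right) 2374 = \left(8160 - \frac{344}{7}\right) 2374 = \frac{56776}{7} \cdot 2374 = \frac{134786224}{7}$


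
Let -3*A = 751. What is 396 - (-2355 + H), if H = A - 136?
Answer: 9412/3 ≈ 3137.3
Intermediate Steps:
A = -751/3 (A = -⅓*751 = -751/3 ≈ -250.33)
H = -1159/3 (H = -751/3 - 136 = -1159/3 ≈ -386.33)
396 - (-2355 + H) = 396 - (-2355 - 1159/3) = 396 - 1*(-8224/3) = 396 + 8224/3 = 9412/3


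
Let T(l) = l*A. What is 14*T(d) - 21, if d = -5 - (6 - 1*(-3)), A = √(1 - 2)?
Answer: -21 - 196*I ≈ -21.0 - 196.0*I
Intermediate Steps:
A = I (A = √(-1) = I ≈ 1.0*I)
d = -14 (d = -5 - (6 + 3) = -5 - 1*9 = -5 - 9 = -14)
T(l) = I*l (T(l) = l*I = I*l)
14*T(d) - 21 = 14*(I*(-14)) - 21 = 14*(-14*I) - 21 = -196*I - 21 = -21 - 196*I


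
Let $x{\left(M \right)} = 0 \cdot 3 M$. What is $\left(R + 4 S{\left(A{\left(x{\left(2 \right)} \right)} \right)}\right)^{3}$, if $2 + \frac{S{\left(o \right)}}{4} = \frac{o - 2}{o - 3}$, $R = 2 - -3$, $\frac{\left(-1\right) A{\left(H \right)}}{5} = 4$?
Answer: $- \frac{19465109}{12167} \approx -1599.8$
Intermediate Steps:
$x{\left(M \right)} = 0$ ($x{\left(M \right)} = 0 M = 0$)
$A{\left(H \right)} = -20$ ($A{\left(H \right)} = \left(-5\right) 4 = -20$)
$R = 5$ ($R = 2 + 3 = 5$)
$S{\left(o \right)} = -8 + \frac{4 \left(-2 + o\right)}{-3 + o}$ ($S{\left(o \right)} = -8 + 4 \frac{o - 2}{o - 3} = -8 + 4 \frac{-2 + o}{-3 + o} = -8 + \frac{4 \left(-2 + o\right)}{-3 + o}$)
$\left(R + 4 S{\left(A{\left(x{\left(2 \right)} \right)} \right)}\right)^{3} = \left(5 + 4 \frac{4 \left(4 - -20\right)}{-3 - 20}\right)^{3} = \left(5 + 4 \frac{4 \left(4 + 20\right)}{-23}\right)^{3} = \left(5 + 4 \cdot 4 \left(- \frac{1}{23}\right) 24\right)^{3} = \left(5 + 4 \left(- \frac{96}{23}\right)\right)^{3} = \left(5 - \frac{384}{23}\right)^{3} = \left(- \frac{269}{23}\right)^{3} = - \frac{19465109}{12167}$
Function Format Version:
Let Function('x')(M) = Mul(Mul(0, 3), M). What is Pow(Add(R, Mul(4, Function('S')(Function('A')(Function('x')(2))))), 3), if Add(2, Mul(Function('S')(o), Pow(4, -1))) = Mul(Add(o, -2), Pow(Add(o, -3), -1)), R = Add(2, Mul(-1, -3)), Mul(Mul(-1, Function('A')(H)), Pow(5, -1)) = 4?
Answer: Rational(-19465109, 12167) ≈ -1599.8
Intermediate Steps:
Function('x')(M) = 0 (Function('x')(M) = Mul(0, M) = 0)
Function('A')(H) = -20 (Function('A')(H) = Mul(-5, 4) = -20)
R = 5 (R = Add(2, 3) = 5)
Function('S')(o) = Add(-8, Mul(4, Pow(Add(-3, o), -1), Add(-2, o))) (Function('S')(o) = Add(-8, Mul(4, Mul(Add(o, -2), Pow(Add(o, -3), -1)))) = Add(-8, Mul(4, Mul(Add(-2, o), Pow(Add(-3, o), -1)))) = Add(-8, Mul(4, Mul(Pow(Add(-3, o), -1), Add(-2, o)))) = Add(-8, Mul(4, Pow(Add(-3, o), -1), Add(-2, o))))
Pow(Add(R, Mul(4, Function('S')(Function('A')(Function('x')(2))))), 3) = Pow(Add(5, Mul(4, Mul(4, Pow(Add(-3, -20), -1), Add(4, Mul(-1, -20))))), 3) = Pow(Add(5, Mul(4, Mul(4, Pow(-23, -1), Add(4, 20)))), 3) = Pow(Add(5, Mul(4, Mul(4, Rational(-1, 23), 24))), 3) = Pow(Add(5, Mul(4, Rational(-96, 23))), 3) = Pow(Add(5, Rational(-384, 23)), 3) = Pow(Rational(-269, 23), 3) = Rational(-19465109, 12167)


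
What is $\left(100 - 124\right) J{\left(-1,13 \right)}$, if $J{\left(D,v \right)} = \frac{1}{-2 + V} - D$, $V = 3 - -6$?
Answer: $- \frac{192}{7} \approx -27.429$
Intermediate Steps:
$V = 9$ ($V = 3 + 6 = 9$)
$J{\left(D,v \right)} = \frac{1}{7} - D$ ($J{\left(D,v \right)} = \frac{1}{-2 + 9} - D = \frac{1}{7} - D$)
$\left(100 - 124\right) J{\left(-1,13 \right)} = \left(100 - 124\right) \left(\frac{1}{7} - -1\right) = - 24 \left(\frac{1}{7} + 1\right) = \left(-24\right) \frac{8}{7} = - \frac{192}{7}$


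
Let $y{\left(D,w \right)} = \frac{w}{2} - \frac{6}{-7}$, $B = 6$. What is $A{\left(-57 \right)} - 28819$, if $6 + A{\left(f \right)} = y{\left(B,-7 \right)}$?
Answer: $- \frac{403587}{14} \approx -28828.0$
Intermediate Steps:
$y{\left(D,w \right)} = \frac{6}{7} + \frac{w}{2}$ ($y{\left(D,w \right)} = w \frac{1}{2} - - \frac{6}{7} = \frac{w}{2} + \frac{6}{7} = \frac{6}{7} + \frac{w}{2}$)
$A{\left(f \right)} = - \frac{121}{14}$ ($A{\left(f \right)} = -6 + \left(\frac{6}{7} + \frac{1}{2} \left(-7\right)\right) = -6 + \left(\frac{6}{7} - \frac{7}{2}\right) = -6 - \frac{37}{14} = - \frac{121}{14}$)
$A{\left(-57 \right)} - 28819 = - \frac{121}{14} - 28819 = - \frac{403587}{14}$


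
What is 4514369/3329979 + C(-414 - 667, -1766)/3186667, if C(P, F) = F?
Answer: 14379909975209/10611534189993 ≈ 1.3551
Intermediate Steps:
4514369/3329979 + C(-414 - 667, -1766)/3186667 = 4514369/3329979 - 1766/3186667 = 14379909975209/10611534189993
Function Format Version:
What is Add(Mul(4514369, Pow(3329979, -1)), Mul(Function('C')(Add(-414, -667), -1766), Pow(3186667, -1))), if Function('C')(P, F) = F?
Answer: Rational(14379909975209, 10611534189993) ≈ 1.3551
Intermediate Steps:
Add(Mul(4514369, Pow(3329979, -1)), Mul(Function('C')(Add(-414, -667), -1766), Pow(3186667, -1))) = Add(Mul(4514369, Pow(3329979, -1)), Mul(-1766, Pow(3186667, -1))) = Add(Mul(4514369, Rational(1, 3329979)), Mul(-1766, Rational(1, 3186667))) = Add(Rational(4514369, 3329979), Rational(-1766, 3186667)) = Rational(14379909975209, 10611534189993)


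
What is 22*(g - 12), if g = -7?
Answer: -418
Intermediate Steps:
22*(g - 12) = 22*(-7 - 12) = 22*(-19) = -418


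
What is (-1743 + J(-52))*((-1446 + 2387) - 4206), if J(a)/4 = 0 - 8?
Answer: 5795375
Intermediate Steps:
J(a) = -32 (J(a) = 4*(0 - 8) = 4*(-8) = -32)
(-1743 + J(-52))*((-1446 + 2387) - 4206) = (-1743 - 32)*((-1446 + 2387) - 4206) = -1775*(941 - 4206) = -1775*(-3265) = 5795375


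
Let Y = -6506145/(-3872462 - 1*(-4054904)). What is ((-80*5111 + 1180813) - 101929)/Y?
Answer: -40745623256/2168715 ≈ -18788.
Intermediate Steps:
Y = -2168715/60814 (Y = -6506145/(-3872462 + 4054904) = -6506145/182442 = -6506145*1/182442 = -2168715/60814 ≈ -35.661)
((-80*5111 + 1180813) - 101929)/Y = ((-80*5111 + 1180813) - 101929)/(-2168715/60814) = ((-408880 + 1180813) - 101929)*(-60814/2168715) = (771933 - 101929)*(-60814/2168715) = 670004*(-60814/2168715) = -40745623256/2168715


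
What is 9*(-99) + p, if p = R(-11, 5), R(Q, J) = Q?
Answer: -902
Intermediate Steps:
p = -11
9*(-99) + p = 9*(-99) - 11 = -891 - 11 = -902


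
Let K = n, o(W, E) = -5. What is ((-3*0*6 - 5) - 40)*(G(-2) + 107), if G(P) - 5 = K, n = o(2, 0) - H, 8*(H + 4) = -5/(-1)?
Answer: -39735/8 ≈ -4966.9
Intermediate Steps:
H = -27/8 (H = -4 + (-5/(-1))/8 = -4 + (-5*(-1))/8 = -4 + (1/8)*5 = -4 + 5/8 = -27/8 ≈ -3.3750)
n = -13/8 (n = -5 - 1*(-27/8) = -5 + 27/8 = -13/8 ≈ -1.6250)
K = -13/8 ≈ -1.6250
G(P) = 27/8 (G(P) = 5 - 13/8 = 27/8)
((-3*0*6 - 5) - 40)*(G(-2) + 107) = ((-3*0*6 - 5) - 40)*(27/8 + 107) = ((0*6 - 5) - 40)*(883/8) = ((0 - 5) - 40)*(883/8) = (-5 - 40)*(883/8) = -45*883/8 = -39735/8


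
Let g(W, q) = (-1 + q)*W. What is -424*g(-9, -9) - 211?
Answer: -38371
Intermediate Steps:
g(W, q) = W*(-1 + q)
-424*g(-9, -9) - 211 = -(-3816)*(-1 - 9) - 211 = -(-3816)*(-10) - 211 = -424*90 - 211 = -38160 - 211 = -38371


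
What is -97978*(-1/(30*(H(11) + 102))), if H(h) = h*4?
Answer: 48989/2190 ≈ 22.369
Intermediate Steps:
H(h) = 4*h
-97978*(-1/(30*(H(11) + 102))) = -97978*(-1/(30*(4*11 + 102))) = -97978*(-1/(30*(44 + 102))) = -97978/(146*(-30)) = -97978/(-4380) = -97978*(-1/4380) = 48989/2190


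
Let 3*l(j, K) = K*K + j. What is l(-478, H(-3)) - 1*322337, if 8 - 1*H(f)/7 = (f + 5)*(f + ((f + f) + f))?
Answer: -305771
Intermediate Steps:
H(f) = 56 - 28*f*(5 + f) (H(f) = 56 - 7*(f + 5)*(f + ((f + f) + f)) = 56 - 7*(5 + f)*(f + (2*f + f)) = 56 - 7*(5 + f)*(f + 3*f) = 56 - 7*(5 + f)*4*f = 56 - 28*f*(5 + f))
l(j, K) = j/3 + K**2/3 (l(j, K) = (K*K + j)/3 = (K**2 + j)/3 = (j + K**2)/3 = j/3 + K**2/3)
l(-478, H(-3)) - 1*322337 = ((1/3)*(-478) + (56 - 140*(-3) - 28*(-3)**2)**2/3) - 1*322337 = (-478/3 + (56 + 420 - 28*9)**2/3) - 322337 = (-478/3 + (56 + 420 - 252)**2/3) - 322337 = (-478/3 + (1/3)*224**2) - 322337 = (-478/3 + (1/3)*50176) - 322337 = (-478/3 + 50176/3) - 322337 = 16566 - 322337 = -305771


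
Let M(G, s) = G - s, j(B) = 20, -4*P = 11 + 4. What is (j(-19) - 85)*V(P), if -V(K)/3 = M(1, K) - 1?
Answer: 2925/4 ≈ 731.25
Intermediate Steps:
P = -15/4 (P = -(11 + 4)/4 = -¼*15 = -15/4 ≈ -3.7500)
V(K) = 3*K (V(K) = -3*((1 - K) - 1) = -(-3)*K = 3*K)
(j(-19) - 85)*V(P) = (20 - 85)*(3*(-15/4)) = -65*(-45/4) = 2925/4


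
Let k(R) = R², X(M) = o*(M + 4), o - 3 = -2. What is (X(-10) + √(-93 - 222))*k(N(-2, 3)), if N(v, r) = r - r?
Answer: 0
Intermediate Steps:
o = 1 (o = 3 - 2 = 1)
N(v, r) = 0
X(M) = 4 + M (X(M) = 1*(M + 4) = 1*(4 + M) = 4 + M)
(X(-10) + √(-93 - 222))*k(N(-2, 3)) = ((4 - 10) + √(-93 - 222))*0² = (-6 + √(-315))*0 = (-6 + 3*I*√35)*0 = 0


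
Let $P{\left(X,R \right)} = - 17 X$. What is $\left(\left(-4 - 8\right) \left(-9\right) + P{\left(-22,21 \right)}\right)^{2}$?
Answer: $232324$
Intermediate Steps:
$\left(\left(-4 - 8\right) \left(-9\right) + P{\left(-22,21 \right)}\right)^{2} = \left(\left(-4 - 8\right) \left(-9\right) - -374\right)^{2} = \left(\left(-12\right) \left(-9\right) + 374\right)^{2} = \left(108 + 374\right)^{2} = 482^{2} = 232324$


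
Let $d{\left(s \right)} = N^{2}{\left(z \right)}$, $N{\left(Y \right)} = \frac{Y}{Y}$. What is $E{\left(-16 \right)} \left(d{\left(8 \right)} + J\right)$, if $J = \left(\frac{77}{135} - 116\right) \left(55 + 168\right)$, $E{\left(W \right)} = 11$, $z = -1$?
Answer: $- \frac{38223614}{135} \approx -2.8314 \cdot 10^{5}$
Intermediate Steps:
$N{\left(Y \right)} = 1$
$d{\left(s \right)} = 1$ ($d{\left(s \right)} = 1^{2} = 1$)
$J = - \frac{3475009}{135}$ ($J = \left(77 \cdot \frac{1}{135} - 116\right) 223 = \left(\frac{77}{135} - 116\right) 223 = \left(- \frac{15583}{135}\right) 223 = - \frac{3475009}{135} \approx -25741.0$)
$E{\left(-16 \right)} \left(d{\left(8 \right)} + J\right) = 11 \left(1 - \frac{3475009}{135}\right) = 11 \left(- \frac{3474874}{135}\right) = - \frac{38223614}{135}$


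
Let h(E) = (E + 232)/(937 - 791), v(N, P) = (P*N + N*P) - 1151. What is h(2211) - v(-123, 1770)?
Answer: 63741809/146 ≈ 4.3659e+5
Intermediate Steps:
v(N, P) = -1151 + 2*N*P (v(N, P) = (N*P + N*P) - 1151 = 2*N*P - 1151 = -1151 + 2*N*P)
h(E) = 116/73 + E/146 (h(E) = (232 + E)/146 = (232 + E)*(1/146) = 116/73 + E/146)
h(2211) - v(-123, 1770) = (116/73 + (1/146)*2211) - (-1151 + 2*(-123)*1770) = (116/73 + 2211/146) - (-1151 - 435420) = 2443/146 - 1*(-436571) = 2443/146 + 436571 = 63741809/146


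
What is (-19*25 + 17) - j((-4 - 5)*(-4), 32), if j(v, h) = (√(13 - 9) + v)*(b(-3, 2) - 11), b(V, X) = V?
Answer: 74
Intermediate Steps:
j(v, h) = -28 - 14*v (j(v, h) = (√(13 - 9) + v)*(-3 - 11) = (√4 + v)*(-14) = (2 + v)*(-14) = -28 - 14*v)
(-19*25 + 17) - j((-4 - 5)*(-4), 32) = (-19*25 + 17) - (-28 - 14*(-4 - 5)*(-4)) = (-475 + 17) - (-28 - (-126)*(-4)) = -458 - (-28 - 14*36) = -458 - (-28 - 504) = -458 - 1*(-532) = -458 + 532 = 74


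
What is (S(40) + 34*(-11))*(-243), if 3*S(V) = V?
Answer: 87642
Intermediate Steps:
S(V) = V/3
(S(40) + 34*(-11))*(-243) = ((⅓)*40 + 34*(-11))*(-243) = (40/3 - 374)*(-243) = -1082/3*(-243) = 87642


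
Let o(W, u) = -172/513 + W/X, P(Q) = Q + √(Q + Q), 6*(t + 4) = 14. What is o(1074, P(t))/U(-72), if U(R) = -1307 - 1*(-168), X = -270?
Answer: 11063/2921535 ≈ 0.0037867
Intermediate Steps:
t = -5/3 (t = -4 + (⅙)*14 = -4 + 7/3 = -5/3 ≈ -1.6667)
P(Q) = Q + √2*√Q (P(Q) = Q + √(2*Q) = Q + √2*√Q)
U(R) = -1139 (U(R) = -1307 + 168 = -1139)
o(W, u) = -172/513 - W/270 (o(W, u) = -172/513 + W/(-270) = -172*1/513 + W*(-1/270) = -172/513 - W/270)
o(1074, P(t))/U(-72) = (-172/513 - 1/270*1074)/(-1139) = (-172/513 - 179/45)*(-1/1139) = -11063/2565*(-1/1139) = 11063/2921535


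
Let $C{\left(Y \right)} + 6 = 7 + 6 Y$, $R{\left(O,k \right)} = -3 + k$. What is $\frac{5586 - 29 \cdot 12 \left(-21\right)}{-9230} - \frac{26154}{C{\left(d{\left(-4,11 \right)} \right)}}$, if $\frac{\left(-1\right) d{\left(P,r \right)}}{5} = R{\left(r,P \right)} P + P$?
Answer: $\frac{116065317}{3318185} \approx 34.979$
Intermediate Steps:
$d{\left(P,r \right)} = - 5 P - 5 P \left(-3 + P\right)$ ($d{\left(P,r \right)} = - 5 \left(\left(-3 + P\right) P + P\right) = - 5 \left(P \left(-3 + P\right) + P\right) = - 5 \left(P + P \left(-3 + P\right)\right) = - 5 P - 5 P \left(-3 + P\right)$)
$C{\left(Y \right)} = 1 + 6 Y$ ($C{\left(Y \right)} = -6 + \left(7 + 6 Y\right) = 1 + 6 Y$)
$\frac{5586 - 29 \cdot 12 \left(-21\right)}{-9230} - \frac{26154}{C{\left(d{\left(-4,11 \right)} \right)}} = \frac{5586 - 29 \cdot 12 \left(-21\right)}{-9230} - \frac{26154}{1 + 6 \cdot 5 \left(-4\right) \left(2 - -4\right)} = \left(5586 - 348 \left(-21\right)\right) \left(- \frac{1}{9230}\right) - \frac{26154}{1 + 6 \cdot 5 \left(-4\right) \left(2 + 4\right)} = \left(5586 - -7308\right) \left(- \frac{1}{9230}\right) - \frac{26154}{1 + 6 \cdot 5 \left(-4\right) 6} = \left(5586 + 7308\right) \left(- \frac{1}{9230}\right) - \frac{26154}{1 + 6 \left(-120\right)} = 12894 \left(- \frac{1}{9230}\right) - \frac{26154}{1 - 720} = - \frac{6447}{4615} - \frac{26154}{-719} = - \frac{6447}{4615} - - \frac{26154}{719} = - \frac{6447}{4615} + \frac{26154}{719} = \frac{116065317}{3318185}$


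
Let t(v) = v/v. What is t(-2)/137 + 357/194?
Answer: 49103/26578 ≈ 1.8475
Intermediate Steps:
t(v) = 1
t(-2)/137 + 357/194 = 1/137 + 357/194 = 49103/26578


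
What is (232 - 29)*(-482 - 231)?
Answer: -144739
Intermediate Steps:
(232 - 29)*(-482 - 231) = 203*(-713) = -144739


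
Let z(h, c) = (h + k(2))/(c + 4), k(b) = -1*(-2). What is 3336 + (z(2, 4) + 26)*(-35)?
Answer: 4817/2 ≈ 2408.5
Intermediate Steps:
k(b) = 2
z(h, c) = (2 + h)/(4 + c) (z(h, c) = (h + 2)/(c + 4) = (2 + h)/(4 + c))
3336 + (z(2, 4) + 26)*(-35) = 3336 + ((2 + 2)/(4 + 4) + 26)*(-35) = 3336 + (4/8 + 26)*(-35) = 3336 + ((⅛)*4 + 26)*(-35) = 3336 + (½ + 26)*(-35) = 3336 + (53/2)*(-35) = 3336 - 1855/2 = 4817/2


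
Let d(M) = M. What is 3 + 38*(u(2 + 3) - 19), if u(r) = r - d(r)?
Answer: -719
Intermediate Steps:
u(r) = 0 (u(r) = r - r = 0)
3 + 38*(u(2 + 3) - 19) = 3 + 38*(0 - 19) = 3 + 38*(-19) = 3 - 722 = -719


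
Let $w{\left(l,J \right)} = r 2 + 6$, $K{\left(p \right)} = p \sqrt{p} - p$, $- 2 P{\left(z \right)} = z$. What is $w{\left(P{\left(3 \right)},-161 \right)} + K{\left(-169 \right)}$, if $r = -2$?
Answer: $171 - 2197 i \approx 171.0 - 2197.0 i$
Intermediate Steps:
$P{\left(z \right)} = - \frac{z}{2}$
$K{\left(p \right)} = p^{\frac{3}{2}} - p$
$w{\left(l,J \right)} = 2$ ($w{\left(l,J \right)} = \left(-2\right) 2 + 6 = -4 + 6 = 2$)
$w{\left(P{\left(3 \right)},-161 \right)} + K{\left(-169 \right)} = 2 + \left(\left(-169\right)^{\frac{3}{2}} - -169\right) = 2 + \left(- 2197 i + 169\right) = 2 + \left(169 - 2197 i\right) = 171 - 2197 i$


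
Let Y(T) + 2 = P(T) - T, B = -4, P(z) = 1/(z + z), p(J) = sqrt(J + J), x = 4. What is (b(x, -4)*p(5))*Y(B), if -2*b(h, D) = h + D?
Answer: 0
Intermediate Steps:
p(J) = sqrt(2)*sqrt(J) (p(J) = sqrt(2*J) = sqrt(2)*sqrt(J))
P(z) = 1/(2*z)
b(h, D) = -D/2 - h/2 (b(h, D) = -(h + D)/2 = -(D + h)/2 = -D/2 - h/2)
Y(T) = -2 + 1/(2*T) - T (Y(T) = -2 + (1/(2*T) - T) = -2 + 1/(2*T) - T)
(b(x, -4)*p(5))*Y(B) = ((-1/2*(-4) - 1/2*4)*(sqrt(2)*sqrt(5)))*(-2 + (1/2)/(-4) - 1*(-4)) = ((2 - 2)*sqrt(10))*(-2 + (1/2)*(-1/4) + 4) = (0*sqrt(10))*(-2 - 1/8 + 4) = 0*(15/8) = 0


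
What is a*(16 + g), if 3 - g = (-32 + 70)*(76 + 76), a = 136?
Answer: -782952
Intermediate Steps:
g = -5773 (g = 3 - (-32 + 70)*(76 + 76) = 3 - 38*152 = 3 - 1*5776 = 3 - 5776 = -5773)
a*(16 + g) = 136*(16 - 5773) = 136*(-5757) = -782952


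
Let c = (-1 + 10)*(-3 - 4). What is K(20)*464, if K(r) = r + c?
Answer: -19952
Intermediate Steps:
c = -63 (c = 9*(-7) = -63)
K(r) = -63 + r (K(r) = r - 63 = -63 + r)
K(20)*464 = (-63 + 20)*464 = -43*464 = -19952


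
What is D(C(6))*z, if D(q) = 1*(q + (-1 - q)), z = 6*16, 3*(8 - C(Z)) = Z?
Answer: -96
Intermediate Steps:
C(Z) = 8 - Z/3
z = 96
D(q) = -1 (D(q) = 1*(-1) = -1)
D(C(6))*z = -1*96 = -96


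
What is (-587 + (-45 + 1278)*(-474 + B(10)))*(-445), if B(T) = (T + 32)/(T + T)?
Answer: 518371333/2 ≈ 2.5919e+8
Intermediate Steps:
B(T) = (32 + T)/(2*T) (B(T) = (32 + T)/((2*T)) = (32 + T)*(1/(2*T)) = (32 + T)/(2*T))
(-587 + (-45 + 1278)*(-474 + B(10)))*(-445) = (-587 + (-45 + 1278)*(-474 + (1/2)*(32 + 10)/10))*(-445) = (-587 + 1233*(-474 + (1/2)*(1/10)*42))*(-445) = (-587 + 1233*(-474 + 21/10))*(-445) = (-587 + 1233*(-4719/10))*(-445) = (-587 - 5818527/10)*(-445) = -5824397/10*(-445) = 518371333/2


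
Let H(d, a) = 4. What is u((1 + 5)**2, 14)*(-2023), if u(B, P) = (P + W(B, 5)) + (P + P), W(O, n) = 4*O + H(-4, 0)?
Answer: -384370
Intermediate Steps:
W(O, n) = 4 + 4*O (W(O, n) = 4*O + 4 = 4 + 4*O)
u(B, P) = 4 + 3*P + 4*B (u(B, P) = (P + (4 + 4*B)) + (P + P) = (4 + P + 4*B) + 2*P = 4 + 3*P + 4*B)
u((1 + 5)**2, 14)*(-2023) = (4 + 3*14 + 4*(1 + 5)**2)*(-2023) = (4 + 42 + 4*6**2)*(-2023) = (4 + 42 + 4*36)*(-2023) = (4 + 42 + 144)*(-2023) = 190*(-2023) = -384370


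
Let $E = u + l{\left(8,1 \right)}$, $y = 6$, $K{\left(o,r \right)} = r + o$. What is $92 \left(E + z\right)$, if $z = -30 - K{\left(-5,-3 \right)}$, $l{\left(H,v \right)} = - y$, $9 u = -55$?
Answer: $- \frac{28244}{9} \approx -3138.2$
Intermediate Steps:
$u = - \frac{55}{9}$ ($u = \frac{1}{9} \left(-55\right) = - \frac{55}{9} \approx -6.1111$)
$K{\left(o,r \right)} = o + r$
$l{\left(H,v \right)} = -6$ ($l{\left(H,v \right)} = \left(-1\right) 6 = -6$)
$z = -22$ ($z = -30 - \left(-5 - 3\right) = -30 - -8 = -30 + 8 = -22$)
$E = - \frac{109}{9}$ ($E = - \frac{55}{9} - 6 = - \frac{109}{9} \approx -12.111$)
$92 \left(E + z\right) = 92 \left(- \frac{109}{9} - 22\right) = 92 \left(- \frac{307}{9}\right) = - \frac{28244}{9}$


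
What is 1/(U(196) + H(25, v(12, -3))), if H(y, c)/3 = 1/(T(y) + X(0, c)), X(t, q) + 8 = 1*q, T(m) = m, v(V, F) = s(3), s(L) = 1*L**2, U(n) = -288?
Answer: -26/7485 ≈ -0.0034736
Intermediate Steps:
s(L) = L**2
v(V, F) = 9 (v(V, F) = 3**2 = 9)
X(t, q) = -8 + q (X(t, q) = -8 + 1*q = -8 + q)
H(y, c) = 3/(-8 + c + y) (H(y, c) = 3/(y + (-8 + c)) = 3/(-8 + c + y))
1/(U(196) + H(25, v(12, -3))) = 1/(-288 + 3/(-8 + 9 + 25)) = 1/(-288 + 3/26) = 1/(-7485/26) = -26/7485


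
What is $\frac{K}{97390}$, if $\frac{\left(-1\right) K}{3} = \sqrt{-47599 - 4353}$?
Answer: $- \frac{6 i \sqrt{3247}}{48695} \approx - 0.0070211 i$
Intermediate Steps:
$K = - 12 i \sqrt{3247}$ ($K = - 3 \sqrt{-47599 - 4353} = - 3 \sqrt{-51952} = - 3 \cdot 4 i \sqrt{3247} = - 12 i \sqrt{3247} \approx - 683.79 i$)
$\frac{K}{97390} = \frac{\left(-12\right) i \sqrt{3247}}{97390} = - 12 i \sqrt{3247} \cdot \frac{1}{97390} = - \frac{6 i \sqrt{3247}}{48695}$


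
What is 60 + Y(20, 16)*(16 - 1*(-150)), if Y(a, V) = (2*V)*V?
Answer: 85052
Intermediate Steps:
Y(a, V) = 2*V**2
60 + Y(20, 16)*(16 - 1*(-150)) = 60 + (2*16**2)*(16 - 1*(-150)) = 60 + (2*256)*(16 + 150) = 60 + 512*166 = 60 + 84992 = 85052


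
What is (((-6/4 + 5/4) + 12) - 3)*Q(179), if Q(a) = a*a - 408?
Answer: 1107155/4 ≈ 2.7679e+5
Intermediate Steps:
Q(a) = -408 + a² (Q(a) = a² - 408 = -408 + a²)
(((-6/4 + 5/4) + 12) - 3)*Q(179) = (((-6/4 + 5/4) + 12) - 3)*(-408 + 179²) = (((-6*¼ + 5*(¼)) + 12) - 3)*(-408 + 32041) = (((-3/2 + 5/4) + 12) - 3)*31633 = ((-¼ + 12) - 3)*31633 = (47/4 - 3)*31633 = (35/4)*31633 = 1107155/4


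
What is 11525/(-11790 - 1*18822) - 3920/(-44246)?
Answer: -194968055/677229276 ≈ -0.28789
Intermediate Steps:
11525/(-11790 - 1*18822) - 3920/(-44246) = 11525/(-11790 - 18822) - 3920*(-1/44246) = 11525/(-30612) + 1960/22123 = 11525*(-1/30612) + 1960/22123 = -11525/30612 + 1960/22123 = -194968055/677229276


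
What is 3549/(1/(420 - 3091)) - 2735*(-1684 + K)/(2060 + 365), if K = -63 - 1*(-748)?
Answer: -4596952362/485 ≈ -9.4783e+6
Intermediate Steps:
K = 685 (K = -63 + 748 = 685)
3549/(1/(420 - 3091)) - 2735*(-1684 + K)/(2060 + 365) = 3549/(1/(420 - 3091)) - 2735*(-1684 + 685)/(2060 + 365) = 3549/(1/(-2671)) - 2735/(2425/(-999)) = 3549/(-1/2671) - 2735/(2425*(-1/999)) = 3549*(-2671) - 2735/(-2425/999) = -9479379 - 2735*(-999/2425) = -9479379 + 546453/485 = -4596952362/485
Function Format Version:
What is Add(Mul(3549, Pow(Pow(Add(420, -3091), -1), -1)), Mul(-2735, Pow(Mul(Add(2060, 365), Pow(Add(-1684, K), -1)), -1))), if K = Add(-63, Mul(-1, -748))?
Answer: Rational(-4596952362, 485) ≈ -9.4783e+6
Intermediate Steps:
K = 685 (K = Add(-63, 748) = 685)
Add(Mul(3549, Pow(Pow(Add(420, -3091), -1), -1)), Mul(-2735, Pow(Mul(Add(2060, 365), Pow(Add(-1684, K), -1)), -1))) = Add(Mul(3549, Pow(Pow(Add(420, -3091), -1), -1)), Mul(-2735, Pow(Mul(Add(2060, 365), Pow(Add(-1684, 685), -1)), -1))) = Add(Mul(3549, Pow(Pow(-2671, -1), -1)), Mul(-2735, Pow(Mul(2425, Pow(-999, -1)), -1))) = Add(Mul(3549, Pow(Rational(-1, 2671), -1)), Mul(-2735, Pow(Mul(2425, Rational(-1, 999)), -1))) = Add(Mul(3549, -2671), Mul(-2735, Pow(Rational(-2425, 999), -1))) = Add(-9479379, Mul(-2735, Rational(-999, 2425))) = Add(-9479379, Rational(546453, 485)) = Rational(-4596952362, 485)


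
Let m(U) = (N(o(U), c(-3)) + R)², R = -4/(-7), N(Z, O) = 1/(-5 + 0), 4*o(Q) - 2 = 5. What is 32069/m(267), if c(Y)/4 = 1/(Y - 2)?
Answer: 39284525/169 ≈ 2.3245e+5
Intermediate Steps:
o(Q) = 7/4 (o(Q) = ½ + (¼)*5 = ½ + 5/4 = 7/4)
c(Y) = 4/(-2 + Y) (c(Y) = 4/(Y - 2) = 4/(-2 + Y))
N(Z, O) = -⅕ (N(Z, O) = 1/(-5) = -⅕)
R = 4/7 (R = -4*(-⅐) = 4/7 ≈ 0.57143)
m(U) = 169/1225 (m(U) = (-⅕ + 4/7)² = (13/35)² = 169/1225)
32069/m(267) = 32069/(169/1225) = 32069*(1225/169) = 39284525/169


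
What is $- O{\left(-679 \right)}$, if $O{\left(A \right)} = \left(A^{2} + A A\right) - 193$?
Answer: $-921889$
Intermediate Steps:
$O{\left(A \right)} = -193 + 2 A^{2}$ ($O{\left(A \right)} = \left(A^{2} + A^{2}\right) - 193 = 2 A^{2} - 193 = -193 + 2 A^{2}$)
$- O{\left(-679 \right)} = - (-193 + 2 \left(-679\right)^{2}) = - (-193 + 2 \cdot 461041) = - (-193 + 922082) = \left(-1\right) 921889 = -921889$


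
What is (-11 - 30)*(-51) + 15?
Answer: 2106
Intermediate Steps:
(-11 - 30)*(-51) + 15 = -41*(-51) + 15 = 2091 + 15 = 2106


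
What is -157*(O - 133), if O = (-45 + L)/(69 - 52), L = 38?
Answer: 356076/17 ≈ 20946.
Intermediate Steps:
O = -7/17 (O = (-45 + 38)/(69 - 52) = -7/17 ≈ -0.41176)
-157*(O - 133) = -157*(-7/17 - 133) = -157*(-2268/17) = 356076/17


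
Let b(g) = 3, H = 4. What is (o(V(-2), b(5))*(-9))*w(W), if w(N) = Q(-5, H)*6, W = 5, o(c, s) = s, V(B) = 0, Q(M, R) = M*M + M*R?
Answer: -810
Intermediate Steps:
Q(M, R) = M² + M*R
w(N) = 30 (w(N) = -5*(-5 + 4)*6 = -5*(-1)*6 = 5*6 = 30)
(o(V(-2), b(5))*(-9))*w(W) = (3*(-9))*30 = -27*30 = -810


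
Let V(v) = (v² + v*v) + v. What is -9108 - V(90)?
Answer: -25398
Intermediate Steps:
V(v) = v + 2*v² (V(v) = (v² + v²) + v = 2*v² + v = v + 2*v²)
-9108 - V(90) = -9108 - 90*(1 + 2*90) = -9108 - 90*(1 + 180) = -9108 - 90*181 = -9108 - 1*16290 = -9108 - 16290 = -25398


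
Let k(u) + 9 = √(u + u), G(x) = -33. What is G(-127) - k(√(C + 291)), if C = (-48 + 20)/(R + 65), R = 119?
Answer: -24 - 23^(¾)*26758^(¼)/23 ≈ -29.840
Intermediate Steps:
C = -7/46 (C = (-48 + 20)/(119 + 65) = -28/184 = -28*1/184 = -7/46 ≈ -0.15217)
k(u) = -9 + √2*√u (k(u) = -9 + √(u + u) = -9 + √(2*u) = -9 + √2*√u)
G(-127) - k(√(C + 291)) = -33 - (-9 + √2*√(√(-7/46 + 291))) = -33 - (-9 + √2*√(√(13379/46))) = -33 - (-9 + √2*√(√615434/46)) = -33 - (-9 + √2*(46^(¾)*13379^(¼)/46)) = -33 - (-9 + 23^(¾)*26758^(¼)/23) = -33 + (9 - 23^(¾)*26758^(¼)/23) = -24 - 23^(¾)*26758^(¼)/23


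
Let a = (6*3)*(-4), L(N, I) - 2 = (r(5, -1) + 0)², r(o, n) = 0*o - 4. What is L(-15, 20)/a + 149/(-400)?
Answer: -249/400 ≈ -0.62250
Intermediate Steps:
r(o, n) = -4 (r(o, n) = 0 - 4 = -4)
L(N, I) = 18 (L(N, I) = 2 + (-4 + 0)² = 2 + (-4)² = 2 + 16 = 18)
a = -72 (a = 18*(-4) = -72)
L(-15, 20)/a + 149/(-400) = 18/(-72) + 149/(-400) = 18*(-1/72) + 149*(-1/400) = -¼ - 149/400 = -249/400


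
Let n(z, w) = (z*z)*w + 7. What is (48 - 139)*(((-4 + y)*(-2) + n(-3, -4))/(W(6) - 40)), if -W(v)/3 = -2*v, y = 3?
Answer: -2457/4 ≈ -614.25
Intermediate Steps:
n(z, w) = 7 + w*z² (n(z, w) = z²*w + 7 = w*z² + 7 = 7 + w*z²)
W(v) = 6*v (W(v) = -(-6)*v = 6*v)
(48 - 139)*(((-4 + y)*(-2) + n(-3, -4))/(W(6) - 40)) = (48 - 139)*(((-4 + 3)*(-2) + (7 - 4*(-3)²))/(6*6 - 40)) = -91*(-1*(-2) + (7 - 4*9))/(36 - 40) = -91*(2 + (7 - 36))/(-4) = -91*(2 - 29)*(-1)/4 = -(-2457)*(-1)/4 = -91*27/4 = -2457/4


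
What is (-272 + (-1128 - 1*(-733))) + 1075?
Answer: 408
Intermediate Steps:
(-272 + (-1128 - 1*(-733))) + 1075 = (-272 + (-1128 + 733)) + 1075 = (-272 - 395) + 1075 = -667 + 1075 = 408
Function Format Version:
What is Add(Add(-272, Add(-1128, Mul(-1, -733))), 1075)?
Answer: 408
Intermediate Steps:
Add(Add(-272, Add(-1128, Mul(-1, -733))), 1075) = Add(Add(-272, Add(-1128, 733)), 1075) = Add(Add(-272, -395), 1075) = Add(-667, 1075) = 408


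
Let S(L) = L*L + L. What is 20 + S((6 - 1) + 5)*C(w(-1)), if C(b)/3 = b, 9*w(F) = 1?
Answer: 170/3 ≈ 56.667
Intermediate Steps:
w(F) = 1/9 (w(F) = (1/9)*1 = 1/9)
S(L) = L + L**2 (S(L) = L**2 + L = L + L**2)
C(b) = 3*b
20 + S((6 - 1) + 5)*C(w(-1)) = 20 + (((6 - 1) + 5)*(1 + ((6 - 1) + 5)))*(3*(1/9)) = 20 + ((5 + 5)*(1 + (5 + 5)))*(1/3) = 20 + (10*(1 + 10))*(1/3) = 20 + (10*11)*(1/3) = 20 + 110*(1/3) = 20 + 110/3 = 170/3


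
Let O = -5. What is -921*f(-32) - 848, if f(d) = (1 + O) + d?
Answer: 32308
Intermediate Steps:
f(d) = -4 + d (f(d) = (1 - 5) + d = -4 + d)
-921*f(-32) - 848 = -921*(-4 - 32) - 848 = -921*(-36) - 848 = 33156 - 848 = 32308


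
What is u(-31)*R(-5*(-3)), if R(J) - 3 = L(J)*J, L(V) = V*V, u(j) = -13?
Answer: -43914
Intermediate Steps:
L(V) = V²
R(J) = 3 + J³ (R(J) = 3 + J²*J = 3 + J³)
u(-31)*R(-5*(-3)) = -13*(3 + (-5*(-3))³) = -13*(3 + 15³) = -13*(3 + 3375) = -13*3378 = -43914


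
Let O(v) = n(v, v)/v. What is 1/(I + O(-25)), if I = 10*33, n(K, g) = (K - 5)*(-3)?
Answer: 5/1632 ≈ 0.0030637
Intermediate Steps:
n(K, g) = 15 - 3*K (n(K, g) = (-5 + K)*(-3) = 15 - 3*K)
I = 330
O(v) = (15 - 3*v)/v
1/(I + O(-25)) = 1/(330 + (-3 + 15/(-25))) = 1/(330 + (-3 + 15*(-1/25))) = 1/(330 + (-3 - ⅗)) = 1/(330 - 18/5) = 1/(1632/5) = 5/1632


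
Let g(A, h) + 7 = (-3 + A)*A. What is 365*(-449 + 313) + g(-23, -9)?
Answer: -49049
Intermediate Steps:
g(A, h) = -7 + A*(-3 + A) (g(A, h) = -7 + (-3 + A)*A = -7 + A*(-3 + A))
365*(-449 + 313) + g(-23, -9) = 365*(-449 + 313) + (-7 + (-23)² - 3*(-23)) = 365*(-136) + (-7 + 529 + 69) = -49640 + 591 = -49049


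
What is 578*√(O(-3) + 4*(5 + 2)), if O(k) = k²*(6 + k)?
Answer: 578*√55 ≈ 4286.6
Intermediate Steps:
578*√(O(-3) + 4*(5 + 2)) = 578*√((-3)²*(6 - 3) + 4*(5 + 2)) = 578*√(9*3 + 4*7) = 578*√(27 + 28) = 578*√55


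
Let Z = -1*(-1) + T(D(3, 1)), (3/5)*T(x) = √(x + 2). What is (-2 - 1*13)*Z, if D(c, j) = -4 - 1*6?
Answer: -15 - 50*I*√2 ≈ -15.0 - 70.711*I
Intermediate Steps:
D(c, j) = -10 (D(c, j) = -4 - 6 = -10)
T(x) = 5*√(2 + x)/3 (T(x) = 5*√(x + 2)/3 = 5*√(2 + x)/3)
Z = 1 + 10*I*√2/3 (Z = -1*(-1) + 5*√(2 - 10)/3 = 1 + 5*√(-8)/3 = 1 + 5*(2*I*√2)/3 = 1 + 10*I*√2/3 ≈ 1.0 + 4.714*I)
(-2 - 1*13)*Z = (-2 - 1*13)*(1 + 10*I*√2/3) = (-2 - 13)*(1 + 10*I*√2/3) = -15*(1 + 10*I*√2/3) = -15 - 50*I*√2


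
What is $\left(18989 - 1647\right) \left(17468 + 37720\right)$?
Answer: $957070296$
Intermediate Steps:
$\left(18989 - 1647\right) \left(17468 + 37720\right) = 17342 \cdot 55188 = 957070296$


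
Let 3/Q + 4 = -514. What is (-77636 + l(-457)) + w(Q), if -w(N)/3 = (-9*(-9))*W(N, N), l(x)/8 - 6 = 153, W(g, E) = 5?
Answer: -77579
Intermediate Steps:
l(x) = 1272 (l(x) = 48 + 8*153 = 48 + 1224 = 1272)
Q = -3/518 (Q = 3/(-4 - 514) = 3/(-518) = 3*(-1/518) = -3/518 ≈ -0.0057915)
w(N) = -1215 (w(N) = -3*(-9*(-9))*5 = -243*5 = -3*405 = -1215)
(-77636 + l(-457)) + w(Q) = (-77636 + 1272) - 1215 = -76364 - 1215 = -77579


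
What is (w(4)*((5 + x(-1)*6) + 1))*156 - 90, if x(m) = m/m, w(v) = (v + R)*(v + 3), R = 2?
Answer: 78534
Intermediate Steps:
w(v) = (2 + v)*(3 + v) (w(v) = (v + 2)*(v + 3) = (2 + v)*(3 + v))
x(m) = 1
(w(4)*((5 + x(-1)*6) + 1))*156 - 90 = ((6 + 4² + 5*4)*((5 + 1*6) + 1))*156 - 90 = ((6 + 16 + 20)*((5 + 6) + 1))*156 - 90 = (42*(11 + 1))*156 - 90 = (42*12)*156 - 90 = 504*156 - 90 = 78624 - 90 = 78534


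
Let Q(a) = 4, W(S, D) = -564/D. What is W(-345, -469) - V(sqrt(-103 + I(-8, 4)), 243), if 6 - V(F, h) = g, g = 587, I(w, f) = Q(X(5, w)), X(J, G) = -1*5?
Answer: 273053/469 ≈ 582.20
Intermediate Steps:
X(J, G) = -5
I(w, f) = 4
V(F, h) = -581 (V(F, h) = 6 - 1*587 = 6 - 587 = -581)
W(-345, -469) - V(sqrt(-103 + I(-8, 4)), 243) = -564/(-469) - 1*(-581) = -564*(-1/469) + 581 = 564/469 + 581 = 273053/469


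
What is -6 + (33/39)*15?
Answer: 87/13 ≈ 6.6923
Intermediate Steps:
-6 + (33/39)*15 = -6 + (33*(1/39))*15 = -6 + (11/13)*15 = -6 + 165/13 = 87/13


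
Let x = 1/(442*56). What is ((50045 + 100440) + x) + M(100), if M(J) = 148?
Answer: 3728468017/24752 ≈ 1.5063e+5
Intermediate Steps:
x = 1/24752 ≈ 4.0401e-5
((50045 + 100440) + x) + M(100) = ((50045 + 100440) + 1/24752) + 148 = (150485 + 1/24752) + 148 = 3724804721/24752 + 148 = 3728468017/24752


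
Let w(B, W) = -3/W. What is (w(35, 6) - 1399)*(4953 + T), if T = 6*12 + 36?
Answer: -14165739/2 ≈ -7.0829e+6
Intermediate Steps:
T = 108 (T = 72 + 36 = 108)
(w(35, 6) - 1399)*(4953 + T) = (-3/6 - 1399)*(4953 + 108) = (-3*⅙ - 1399)*5061 = (-½ - 1399)*5061 = -2799/2*5061 = -14165739/2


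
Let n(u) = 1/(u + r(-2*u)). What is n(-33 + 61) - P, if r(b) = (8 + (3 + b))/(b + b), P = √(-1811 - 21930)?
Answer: 112/3181 - I*√23741 ≈ 0.035209 - 154.08*I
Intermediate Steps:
P = I*√23741 (P = √(-23741) = I*√23741 ≈ 154.08*I)
r(b) = (11 + b)/(2*b) (r(b) = (11 + b)/((2*b)) = (11 + b)*(1/(2*b)) = (11 + b)/(2*b))
n(u) = 1/(u - (11 - 2*u)/(4*u)) (n(u) = 1/(u + (11 - 2*u)/(2*((-2*u)))) = 1/(u + (-1/(2*u))*(11 - 2*u)/2) = 1/(u - (11 - 2*u)/(4*u)))
n(-33 + 61) - P = 4*(-33 + 61)/(-11 + 2*(-33 + 61) + 4*(-33 + 61)²) - I*√23741 = 4*28/(-11 + 2*28 + 4*28²) - I*√23741 = 4*28/(-11 + 56 + 4*784) - I*√23741 = 4*28/(-11 + 56 + 3136) - I*√23741 = 4*28/3181 - I*√23741 = 4*28*(1/3181) - I*√23741 = 112/3181 - I*√23741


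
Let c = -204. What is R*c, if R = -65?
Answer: 13260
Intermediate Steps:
R*c = -65*(-204) = 13260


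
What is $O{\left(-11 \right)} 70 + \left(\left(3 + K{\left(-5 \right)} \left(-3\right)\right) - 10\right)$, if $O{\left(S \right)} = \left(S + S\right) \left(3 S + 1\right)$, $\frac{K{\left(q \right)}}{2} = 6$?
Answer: $49237$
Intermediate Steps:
$K{\left(q \right)} = 12$ ($K{\left(q \right)} = 2 \cdot 6 = 12$)
$O{\left(S \right)} = 2 S \left(1 + 3 S\right)$
$O{\left(-11 \right)} 70 + \left(\left(3 + K{\left(-5 \right)} \left(-3\right)\right) - 10\right) = 2 \left(-11\right) \left(1 + 3 \left(-11\right)\right) 70 + \left(\left(3 + 12 \left(-3\right)\right) - 10\right) = 2 \left(-11\right) \left(1 - 33\right) 70 + \left(\left(3 - 36\right) - 10\right) = 2 \left(-11\right) \left(-32\right) 70 - 43 = 704 \cdot 70 - 43 = 49280 - 43 = 49237$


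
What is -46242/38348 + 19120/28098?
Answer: -141523489/269375526 ≈ -0.52538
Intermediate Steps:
-46242/38348 + 19120/28098 = -46242*1/38348 + 19120*(1/28098) = -23121/19174 + 9560/14049 = -141523489/269375526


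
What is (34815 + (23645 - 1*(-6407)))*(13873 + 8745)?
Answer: 1467161806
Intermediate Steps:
(34815 + (23645 - 1*(-6407)))*(13873 + 8745) = (34815 + (23645 + 6407))*22618 = (34815 + 30052)*22618 = 64867*22618 = 1467161806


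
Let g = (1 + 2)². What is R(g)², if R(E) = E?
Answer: 81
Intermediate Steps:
g = 9 (g = 3² = 9)
R(g)² = 9² = 81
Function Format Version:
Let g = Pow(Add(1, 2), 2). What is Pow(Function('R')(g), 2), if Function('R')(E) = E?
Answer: 81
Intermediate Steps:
g = 9 (g = Pow(3, 2) = 9)
Pow(Function('R')(g), 2) = Pow(9, 2) = 81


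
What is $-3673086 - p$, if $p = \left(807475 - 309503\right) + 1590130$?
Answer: $-5761188$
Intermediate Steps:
$p = 2088102$ ($p = 497972 + 1590130 = 2088102$)
$-3673086 - p = -3673086 - 2088102 = -5761188$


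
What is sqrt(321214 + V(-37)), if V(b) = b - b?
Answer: sqrt(321214) ≈ 566.76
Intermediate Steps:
V(b) = 0
sqrt(321214 + V(-37)) = sqrt(321214 + 0) = sqrt(321214)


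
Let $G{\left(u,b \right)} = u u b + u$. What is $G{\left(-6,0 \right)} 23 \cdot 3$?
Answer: $-414$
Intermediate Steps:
$G{\left(u,b \right)} = u + b u^{2}$ ($G{\left(u,b \right)} = u^{2} b + u = b u^{2} + u = u + b u^{2}$)
$G{\left(-6,0 \right)} 23 \cdot 3 = - 6 \left(1 + 0 \left(-6\right)\right) 23 \cdot 3 = - 6 \left(1 + 0\right) 23 \cdot 3 = \left(-6\right) 1 \cdot 23 \cdot 3 = \left(-6\right) 23 \cdot 3 = \left(-138\right) 3 = -414$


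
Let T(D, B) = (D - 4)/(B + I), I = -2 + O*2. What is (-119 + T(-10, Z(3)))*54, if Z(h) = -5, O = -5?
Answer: -108486/17 ≈ -6381.5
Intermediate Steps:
I = -12 (I = -2 - 5*2 = -2 - 10 = -12)
T(D, B) = (-4 + D)/(-12 + B) (T(D, B) = (D - 4)/(B - 12) = (-4 + D)/(-12 + B))
(-119 + T(-10, Z(3)))*54 = (-119 + (-4 - 10)/(-12 - 5))*54 = (-119 - 14/(-17))*54 = (-119 - 1/17*(-14))*54 = (-119 + 14/17)*54 = -2009/17*54 = -108486/17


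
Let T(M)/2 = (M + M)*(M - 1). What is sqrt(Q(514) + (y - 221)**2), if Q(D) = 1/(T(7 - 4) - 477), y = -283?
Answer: sqrt(52126368891)/453 ≈ 504.00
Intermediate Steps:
T(M) = 4*M*(-1 + M) (T(M) = 2*((M + M)*(M - 1)) = 2*((2*M)*(-1 + M)) = 2*(2*M*(-1 + M)) = 4*M*(-1 + M))
Q(D) = -1/453 (Q(D) = 1/(4*(7 - 4)*(-1 + (7 - 4)) - 477) = 1/(4*3*(-1 + 3) - 477) = 1/(4*3*2 - 477) = 1/(24 - 477) = 1/(-453) = -1/453)
sqrt(Q(514) + (y - 221)**2) = sqrt(-1/453 + (-283 - 221)**2) = sqrt(-1/453 + (-504)**2) = sqrt(-1/453 + 254016) = sqrt(115069247/453) = sqrt(52126368891)/453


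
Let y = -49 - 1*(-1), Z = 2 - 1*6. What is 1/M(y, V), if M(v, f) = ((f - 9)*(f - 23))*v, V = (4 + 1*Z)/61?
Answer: -1/9936 ≈ -0.00010064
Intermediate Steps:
Z = -4 (Z = 2 - 6 = -4)
y = -48 (y = -49 + 1 = -48)
V = 0 (V = (4 + 1*(-4))/61 = (4 - 4)*(1/61) = 0*(1/61) = 0)
M(v, f) = v*(-23 + f)*(-9 + f) (M(v, f) = ((-9 + f)*(-23 + f))*v = ((-23 + f)*(-9 + f))*v = v*(-23 + f)*(-9 + f))
1/M(y, V) = 1/(-48*(207 + 0² - 32*0)) = 1/(-48*(207 + 0 + 0)) = 1/(-48*207) = 1/(-9936) = -1/9936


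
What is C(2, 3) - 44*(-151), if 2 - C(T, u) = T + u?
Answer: 6641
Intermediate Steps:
C(T, u) = 2 - T - u (C(T, u) = 2 - (T + u) = 2 + (-T - u) = 2 - T - u)
C(2, 3) - 44*(-151) = (2 - 1*2 - 1*3) - 44*(-151) = (2 - 2 - 3) + 6644 = -3 + 6644 = 6641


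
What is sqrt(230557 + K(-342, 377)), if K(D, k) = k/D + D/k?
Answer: sqrt(425860078979270)/42978 ≈ 480.16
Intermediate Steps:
K(D, k) = D/k + k/D
sqrt(230557 + K(-342, 377)) = sqrt(230557 + (-342/377 + 377/(-342))) = sqrt(230557 + (-342*1/377 + 377*(-1/342))) = sqrt(230557 + (-342/377 - 377/342)) = sqrt(230557 - 259093/128934) = sqrt(29726377145/128934) = sqrt(425860078979270)/42978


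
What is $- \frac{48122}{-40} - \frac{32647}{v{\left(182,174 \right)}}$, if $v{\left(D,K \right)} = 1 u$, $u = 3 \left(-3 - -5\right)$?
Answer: $- \frac{254287}{60} \approx -4238.1$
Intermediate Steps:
$u = 6$ ($u = 3 \left(-3 + 5\right) = 3 \cdot 2 = 6$)
$v{\left(D,K \right)} = 6$ ($v{\left(D,K \right)} = 1 \cdot 6 = 6$)
$- \frac{48122}{-40} - \frac{32647}{v{\left(182,174 \right)}} = - \frac{48122}{-40} - \frac{32647}{6} = \left(-48122\right) \left(- \frac{1}{40}\right) - \frac{32647}{6} = \frac{24061}{20} - \frac{32647}{6} = - \frac{254287}{60}$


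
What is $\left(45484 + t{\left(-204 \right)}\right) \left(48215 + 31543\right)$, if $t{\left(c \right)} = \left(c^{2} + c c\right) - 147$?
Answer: $10254406302$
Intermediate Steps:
$t{\left(c \right)} = -147 + 2 c^{2}$ ($t{\left(c \right)} = \left(c^{2} + c^{2}\right) - 147 = 2 c^{2} - 147 = -147 + 2 c^{2}$)
$\left(45484 + t{\left(-204 \right)}\right) \left(48215 + 31543\right) = \left(45484 - \left(147 - 2 \left(-204\right)^{2}\right)\right) \left(48215 + 31543\right) = \left(45484 + \left(-147 + 2 \cdot 41616\right)\right) 79758 = \left(45484 + \left(-147 + 83232\right)\right) 79758 = \left(45484 + 83085\right) 79758 = 128569 \cdot 79758 = 10254406302$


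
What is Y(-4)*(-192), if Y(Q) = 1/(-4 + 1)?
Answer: 64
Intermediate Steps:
Y(Q) = -⅓ (Y(Q) = 1/(-3) = -⅓)
Y(-4)*(-192) = -⅓*(-192) = 64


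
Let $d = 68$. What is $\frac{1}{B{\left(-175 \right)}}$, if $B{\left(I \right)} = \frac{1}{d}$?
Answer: $68$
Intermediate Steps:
$B{\left(I \right)} = \frac{1}{68}$
$\frac{1}{B{\left(-175 \right)}} = \frac{1}{\frac{1}{68}} = 68$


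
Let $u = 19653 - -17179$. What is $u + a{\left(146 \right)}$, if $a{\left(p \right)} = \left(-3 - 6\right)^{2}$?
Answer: $36913$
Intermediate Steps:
$a{\left(p \right)} = 81$ ($a{\left(p \right)} = \left(-9\right)^{2} = 81$)
$u = 36832$ ($u = 19653 + 17179 = 36832$)
$u + a{\left(146 \right)} = 36832 + 81 = 36913$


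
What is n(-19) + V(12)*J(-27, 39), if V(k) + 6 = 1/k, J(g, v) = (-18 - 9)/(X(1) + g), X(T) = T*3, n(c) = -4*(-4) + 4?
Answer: 427/32 ≈ 13.344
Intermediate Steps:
n(c) = 20 (n(c) = 16 + 4 = 20)
X(T) = 3*T
J(g, v) = -27/(3 + g) (J(g, v) = (-18 - 9)/(3*1 + g) = -27/(3 + g))
V(k) = -6 + 1/k
n(-19) + V(12)*J(-27, 39) = 20 + (-6 + 1/12)*(-27/(3 - 27)) = 20 + (-6 + 1/12)*(-27/(-24)) = 20 - (-639)*(-1)/(4*24) = 20 - 71/12*9/8 = 20 - 213/32 = 427/32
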